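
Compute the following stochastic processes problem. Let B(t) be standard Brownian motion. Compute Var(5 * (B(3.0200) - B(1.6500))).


Var(alpha*(B(t)-B(s))) = alpha^2 * (t-s)
= 5^2 * (3.0200 - 1.6500)
= 25 * 1.3700
= 34.2500

34.2500


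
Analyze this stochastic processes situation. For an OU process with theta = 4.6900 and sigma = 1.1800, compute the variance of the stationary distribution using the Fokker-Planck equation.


Stationary variance = sigma^2 / (2*theta)
= 1.1800^2 / (2*4.6900)
= 1.3924 / 9.3800
= 0.1484

0.1484


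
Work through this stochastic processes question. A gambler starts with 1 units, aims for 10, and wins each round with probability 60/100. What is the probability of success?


Gambler's ruin formula:
r = q/p = 0.4000/0.6000 = 0.6667
P(win) = (1 - r^i)/(1 - r^N)
= (1 - 0.6667^1)/(1 - 0.6667^10)
= 0.3392

0.3392


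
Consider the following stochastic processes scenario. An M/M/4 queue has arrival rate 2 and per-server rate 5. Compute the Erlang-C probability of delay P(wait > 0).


a = lambda/mu = 0.4000
rho = a/c = 0.1000
Erlang-C formula applied:
C(c,a) = 7.9444e-04

7.9444e-04


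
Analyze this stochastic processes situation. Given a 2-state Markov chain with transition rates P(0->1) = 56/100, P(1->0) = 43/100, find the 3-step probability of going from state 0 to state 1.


Computing P^3 by matrix multiplication.
P = [[0.4400, 0.5600], [0.4300, 0.5700]]
After raising P to the power 3:
P^3(0,1) = 0.5657

0.5657


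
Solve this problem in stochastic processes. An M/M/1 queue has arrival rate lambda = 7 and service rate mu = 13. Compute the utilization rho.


rho = lambda/mu
= 7/13
= 0.5385

0.5385


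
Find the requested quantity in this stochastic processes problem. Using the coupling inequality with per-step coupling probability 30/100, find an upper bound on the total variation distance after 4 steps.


TV distance bound <= (1-delta)^n
= (1 - 0.3000)^4
= 0.7000^4
= 0.2401

0.2401


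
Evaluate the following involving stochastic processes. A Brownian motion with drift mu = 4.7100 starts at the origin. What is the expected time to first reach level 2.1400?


Expected first passage time = a/mu
= 2.1400/4.7100
= 0.4544

0.4544


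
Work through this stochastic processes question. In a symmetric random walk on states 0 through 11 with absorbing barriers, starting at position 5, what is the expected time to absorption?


For symmetric RW on 0,...,N with absorbing barriers, E(i) = i*(N-i)
E(5) = 5 * 6 = 30

30


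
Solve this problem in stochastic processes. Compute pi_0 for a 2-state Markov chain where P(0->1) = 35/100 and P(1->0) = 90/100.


Stationary distribution: pi_0 = p10/(p01+p10), pi_1 = p01/(p01+p10)
p01 = 0.3500, p10 = 0.9000
pi_0 = 0.7200

0.7200


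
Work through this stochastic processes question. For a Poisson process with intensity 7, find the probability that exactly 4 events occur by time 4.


P(N(t)=k) = (lambda*t)^k * exp(-lambda*t) / k!
lambda*t = 28
= 28^4 * exp(-28) / 4!
= 614656 * 6.9144e-13 / 24
= 1.7708e-08

1.7708e-08


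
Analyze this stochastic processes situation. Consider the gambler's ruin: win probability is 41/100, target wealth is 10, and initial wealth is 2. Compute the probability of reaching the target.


Gambler's ruin formula:
r = q/p = 0.5900/0.4100 = 1.4390
P(win) = (1 - r^i)/(1 - r^N)
= (1 - 1.4390^2)/(1 - 1.4390^10)
= 0.0289

0.0289


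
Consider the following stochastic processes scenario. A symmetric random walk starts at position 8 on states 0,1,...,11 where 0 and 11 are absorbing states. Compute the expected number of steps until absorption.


For symmetric RW on 0,...,N with absorbing barriers, E(i) = i*(N-i)
E(8) = 8 * 3 = 24

24


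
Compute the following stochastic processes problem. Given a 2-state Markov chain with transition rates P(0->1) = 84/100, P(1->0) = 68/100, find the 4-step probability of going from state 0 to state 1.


Computing P^4 by matrix multiplication.
P = [[0.1600, 0.8400], [0.6800, 0.3200]]
After raising P to the power 4:
P^4(0,1) = 0.5122

0.5122


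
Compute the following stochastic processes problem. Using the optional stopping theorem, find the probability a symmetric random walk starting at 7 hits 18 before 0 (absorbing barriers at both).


By optional stopping theorem: E(M at tau) = M(0) = 7
P(hit 18)*18 + P(hit 0)*0 = 7
P(hit 18) = (7 - 0)/(18 - 0) = 7/18 = 0.3889

0.3889


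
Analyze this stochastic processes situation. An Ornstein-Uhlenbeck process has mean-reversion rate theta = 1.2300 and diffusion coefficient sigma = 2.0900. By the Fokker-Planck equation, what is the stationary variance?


Stationary variance = sigma^2 / (2*theta)
= 2.0900^2 / (2*1.2300)
= 4.3681 / 2.4600
= 1.7757

1.7757


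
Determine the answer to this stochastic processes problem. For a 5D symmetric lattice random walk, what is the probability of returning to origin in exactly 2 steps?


P(return in 2 steps) = P(reverse first step) = 1/(2d)
= 1/10
= 0.1000

0.1000


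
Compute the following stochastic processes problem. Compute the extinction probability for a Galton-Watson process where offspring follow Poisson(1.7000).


Since mu = 1.7000 > 1, extinction prob q < 1.
Solve s = exp(mu*(s-1)) iteratively.
q = 0.3088

0.3088


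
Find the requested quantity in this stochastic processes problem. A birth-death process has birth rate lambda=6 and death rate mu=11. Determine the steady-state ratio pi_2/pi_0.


For birth-death process, pi_n/pi_0 = (lambda/mu)^n
= (6/11)^2
= 0.2975

0.2975


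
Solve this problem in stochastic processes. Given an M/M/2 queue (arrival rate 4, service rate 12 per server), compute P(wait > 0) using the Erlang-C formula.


a = lambda/mu = 0.3333
rho = a/c = 0.1667
Erlang-C formula applied:
C(c,a) = 0.0476

0.0476


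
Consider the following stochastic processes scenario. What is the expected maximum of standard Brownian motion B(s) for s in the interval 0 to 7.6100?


E(max B(s)) = sqrt(2t/pi)
= sqrt(2*7.6100/pi)
= sqrt(4.8447)
= 2.2011

2.2011


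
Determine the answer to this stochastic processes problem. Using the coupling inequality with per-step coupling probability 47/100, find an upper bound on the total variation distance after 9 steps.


TV distance bound <= (1-delta)^n
= (1 - 0.4700)^9
= 0.5300^9
= 0.0033

0.0033


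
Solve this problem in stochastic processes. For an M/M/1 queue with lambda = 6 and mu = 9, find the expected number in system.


rho = 6/9 = 0.6667
L = rho/(1-rho)
= 0.6667/0.3333
= 2.0000

2.0000


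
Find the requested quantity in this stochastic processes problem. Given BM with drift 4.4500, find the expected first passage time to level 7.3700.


Expected first passage time = a/mu
= 7.3700/4.4500
= 1.6562

1.6562


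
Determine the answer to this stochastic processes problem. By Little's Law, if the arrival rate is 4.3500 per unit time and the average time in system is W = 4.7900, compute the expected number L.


Little's Law: L = lambda * W
= 4.3500 * 4.7900
= 20.8365

20.8365


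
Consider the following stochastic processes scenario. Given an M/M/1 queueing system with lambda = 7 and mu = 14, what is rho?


rho = lambda/mu
= 7/14
= 0.5000

0.5000


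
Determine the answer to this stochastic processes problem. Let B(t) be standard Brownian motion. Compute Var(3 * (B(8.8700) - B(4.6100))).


Var(alpha*(B(t)-B(s))) = alpha^2 * (t-s)
= 3^2 * (8.8700 - 4.6100)
= 9 * 4.2600
= 38.3400

38.3400


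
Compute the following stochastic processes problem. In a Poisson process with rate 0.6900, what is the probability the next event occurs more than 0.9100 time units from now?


P(X > t) = exp(-lambda * t)
= exp(-0.6900 * 0.9100)
= exp(-0.6279) = 0.5337

0.5337


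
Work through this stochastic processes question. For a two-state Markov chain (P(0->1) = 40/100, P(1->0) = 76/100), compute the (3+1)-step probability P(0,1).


P^4 = P^3 * P^1
Computing via matrix multiplication of the transition matrix.
Entry (0,1) of P^4 = 0.3446

0.3446


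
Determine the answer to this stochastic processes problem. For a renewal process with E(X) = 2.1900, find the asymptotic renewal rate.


Long-run renewal rate = 1/E(X)
= 1/2.1900
= 0.4566

0.4566


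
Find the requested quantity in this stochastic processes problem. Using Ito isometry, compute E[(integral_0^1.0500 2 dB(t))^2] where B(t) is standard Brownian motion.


By Ito isometry: E[(int f dB)^2] = int f^2 dt
= 2^2 * 1.0500
= 4 * 1.0500 = 4.2000

4.2000


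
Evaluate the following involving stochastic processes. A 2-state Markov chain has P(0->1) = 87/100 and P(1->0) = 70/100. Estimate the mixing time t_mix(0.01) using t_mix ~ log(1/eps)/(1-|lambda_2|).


lambda_2 = |1 - p01 - p10| = |1 - 0.8700 - 0.7000| = 0.5700
t_mix ~ log(1/eps)/(1 - |lambda_2|)
= log(100)/(1 - 0.5700) = 4.6052/0.4300
= 10.7097

10.7097


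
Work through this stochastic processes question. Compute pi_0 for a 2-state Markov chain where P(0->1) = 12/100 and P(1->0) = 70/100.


Stationary distribution: pi_0 = p10/(p01+p10), pi_1 = p01/(p01+p10)
p01 = 0.1200, p10 = 0.7000
pi_0 = 0.8537

0.8537


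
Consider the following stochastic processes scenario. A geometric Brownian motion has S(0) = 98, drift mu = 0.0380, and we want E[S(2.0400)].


E[S(t)] = S(0) * exp(mu * t)
= 98 * exp(0.0380 * 2.0400)
= 98 * 1.0806
= 105.8992

105.8992


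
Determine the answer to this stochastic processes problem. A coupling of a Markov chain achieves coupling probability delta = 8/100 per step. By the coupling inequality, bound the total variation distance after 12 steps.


TV distance bound <= (1-delta)^n
= (1 - 0.0800)^12
= 0.9200^12
= 0.3677

0.3677


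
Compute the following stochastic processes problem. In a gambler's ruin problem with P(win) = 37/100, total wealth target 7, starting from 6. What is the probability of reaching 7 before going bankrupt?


Gambler's ruin formula:
r = q/p = 0.6300/0.3700 = 1.7027
P(win) = (1 - r^i)/(1 - r^N)
= (1 - 1.7027^6)/(1 - 1.7027^7)
= 0.5771

0.5771


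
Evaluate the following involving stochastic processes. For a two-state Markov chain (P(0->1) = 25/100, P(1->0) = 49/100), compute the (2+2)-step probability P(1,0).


P^4 = P^2 * P^2
Computing via matrix multiplication of the transition matrix.
Entry (1,0) of P^4 = 0.6591

0.6591


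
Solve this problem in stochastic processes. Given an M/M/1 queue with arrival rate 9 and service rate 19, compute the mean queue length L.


rho = 9/19 = 0.4737
L = rho/(1-rho)
= 0.4737/0.5263
= 0.9000

0.9000


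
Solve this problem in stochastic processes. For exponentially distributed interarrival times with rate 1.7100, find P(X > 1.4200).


P(X > t) = exp(-lambda * t)
= exp(-1.7100 * 1.4200)
= exp(-2.4282) = 0.0882

0.0882


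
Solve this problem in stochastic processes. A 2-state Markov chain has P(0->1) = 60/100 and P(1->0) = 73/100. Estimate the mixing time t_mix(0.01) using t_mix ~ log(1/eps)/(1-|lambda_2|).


lambda_2 = |1 - p01 - p10| = |1 - 0.6000 - 0.7300| = 0.3300
t_mix ~ log(1/eps)/(1 - |lambda_2|)
= log(100)/(1 - 0.3300) = 4.6052/0.6700
= 6.8734

6.8734


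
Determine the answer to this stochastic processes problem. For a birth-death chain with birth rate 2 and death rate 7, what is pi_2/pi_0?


For birth-death process, pi_n/pi_0 = (lambda/mu)^n
= (2/7)^2
= 0.0816

0.0816


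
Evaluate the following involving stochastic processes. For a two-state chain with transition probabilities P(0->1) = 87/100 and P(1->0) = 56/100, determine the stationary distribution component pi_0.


Stationary distribution: pi_0 = p10/(p01+p10), pi_1 = p01/(p01+p10)
p01 = 0.8700, p10 = 0.5600
pi_0 = 0.3916

0.3916


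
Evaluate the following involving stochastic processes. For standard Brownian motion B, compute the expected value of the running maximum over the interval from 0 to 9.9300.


E(max B(s)) = sqrt(2t/pi)
= sqrt(2*9.9300/pi)
= sqrt(6.3216)
= 2.5143

2.5143


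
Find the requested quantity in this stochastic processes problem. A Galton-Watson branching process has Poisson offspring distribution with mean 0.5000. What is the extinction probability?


Since mu = 0.5000 <= 1, extinction probability = 1.

1.0000


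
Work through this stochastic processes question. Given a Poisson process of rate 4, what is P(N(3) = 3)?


P(N(t)=k) = (lambda*t)^k * exp(-lambda*t) / k!
lambda*t = 12
= 12^3 * exp(-12) / 3!
= 1728 * 6.1442e-06 / 6
= 0.0018

0.0018


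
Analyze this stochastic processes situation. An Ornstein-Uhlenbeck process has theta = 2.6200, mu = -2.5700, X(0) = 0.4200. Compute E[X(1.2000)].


E[X(t)] = mu + (X(0) - mu)*exp(-theta*t)
= -2.5700 + (0.4200 - -2.5700)*exp(-2.6200*1.2000)
= -2.5700 + 2.9900 * 0.0431
= -2.4411

-2.4411


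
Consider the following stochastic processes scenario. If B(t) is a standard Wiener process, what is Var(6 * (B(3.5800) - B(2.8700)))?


Var(alpha*(B(t)-B(s))) = alpha^2 * (t-s)
= 6^2 * (3.5800 - 2.8700)
= 36 * 0.7100
= 25.5600

25.5600


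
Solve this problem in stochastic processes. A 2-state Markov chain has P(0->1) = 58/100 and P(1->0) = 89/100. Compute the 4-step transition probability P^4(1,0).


Computing P^4 by matrix multiplication.
P = [[0.4200, 0.5800], [0.8900, 0.1100]]
After raising P to the power 4:
P^4(1,0) = 0.5759

0.5759


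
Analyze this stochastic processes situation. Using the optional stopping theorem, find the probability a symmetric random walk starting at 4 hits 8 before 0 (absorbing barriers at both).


By optional stopping theorem: E(M at tau) = M(0) = 4
P(hit 8)*8 + P(hit 0)*0 = 4
P(hit 8) = (4 - 0)/(8 - 0) = 1/2 = 0.5000

0.5000


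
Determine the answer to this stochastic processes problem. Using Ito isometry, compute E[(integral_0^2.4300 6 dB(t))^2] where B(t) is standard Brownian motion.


By Ito isometry: E[(int f dB)^2] = int f^2 dt
= 6^2 * 2.4300
= 36 * 2.4300 = 87.4800

87.4800


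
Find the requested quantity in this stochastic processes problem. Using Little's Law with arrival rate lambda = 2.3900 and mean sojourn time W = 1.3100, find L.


Little's Law: L = lambda * W
= 2.3900 * 1.3100
= 3.1309

3.1309


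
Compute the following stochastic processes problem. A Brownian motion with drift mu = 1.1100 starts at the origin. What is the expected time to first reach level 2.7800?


Expected first passage time = a/mu
= 2.7800/1.1100
= 2.5045

2.5045


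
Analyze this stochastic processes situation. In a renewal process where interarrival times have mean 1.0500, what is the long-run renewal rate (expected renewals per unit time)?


Long-run renewal rate = 1/E(X)
= 1/1.0500
= 0.9524

0.9524


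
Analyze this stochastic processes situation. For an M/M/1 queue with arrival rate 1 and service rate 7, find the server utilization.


rho = lambda/mu
= 1/7
= 0.1429

0.1429


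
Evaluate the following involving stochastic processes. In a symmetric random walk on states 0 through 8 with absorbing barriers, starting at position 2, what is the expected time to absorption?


For symmetric RW on 0,...,N with absorbing barriers, E(i) = i*(N-i)
E(2) = 2 * 6 = 12

12


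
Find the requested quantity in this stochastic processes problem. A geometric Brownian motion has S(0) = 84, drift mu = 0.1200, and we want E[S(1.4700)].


E[S(t)] = S(0) * exp(mu * t)
= 84 * exp(0.1200 * 1.4700)
= 84 * 1.1929
= 100.2049

100.2049


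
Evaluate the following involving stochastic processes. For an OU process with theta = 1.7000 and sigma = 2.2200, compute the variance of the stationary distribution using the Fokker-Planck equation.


Stationary variance = sigma^2 / (2*theta)
= 2.2200^2 / (2*1.7000)
= 4.9284 / 3.4000
= 1.4495

1.4495


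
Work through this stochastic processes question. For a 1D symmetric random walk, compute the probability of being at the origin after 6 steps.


P(S(6) = 0) = C(6,3) / 4^3
= 20 / 64
= 0.3125

0.3125


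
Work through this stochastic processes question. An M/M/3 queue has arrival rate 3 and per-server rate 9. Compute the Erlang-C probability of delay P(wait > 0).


a = lambda/mu = 0.3333
rho = a/c = 0.1111
Erlang-C formula applied:
C(c,a) = 0.0050

0.0050


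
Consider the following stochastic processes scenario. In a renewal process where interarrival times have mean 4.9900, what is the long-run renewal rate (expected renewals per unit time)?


Long-run renewal rate = 1/E(X)
= 1/4.9900
= 0.2004

0.2004


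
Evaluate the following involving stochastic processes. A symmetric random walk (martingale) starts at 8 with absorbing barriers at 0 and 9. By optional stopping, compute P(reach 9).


By optional stopping theorem: E(M at tau) = M(0) = 8
P(hit 9)*9 + P(hit 0)*0 = 8
P(hit 9) = (8 - 0)/(9 - 0) = 8/9 = 0.8889

0.8889


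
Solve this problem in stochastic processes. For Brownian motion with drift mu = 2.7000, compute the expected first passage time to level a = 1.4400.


Expected first passage time = a/mu
= 1.4400/2.7000
= 0.5333

0.5333


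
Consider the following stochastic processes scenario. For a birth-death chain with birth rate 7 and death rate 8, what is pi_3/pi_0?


For birth-death process, pi_n/pi_0 = (lambda/mu)^n
= (7/8)^3
= 0.6699

0.6699


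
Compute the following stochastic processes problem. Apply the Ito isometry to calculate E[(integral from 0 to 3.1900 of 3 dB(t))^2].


By Ito isometry: E[(int f dB)^2] = int f^2 dt
= 3^2 * 3.1900
= 9 * 3.1900 = 28.7100

28.7100


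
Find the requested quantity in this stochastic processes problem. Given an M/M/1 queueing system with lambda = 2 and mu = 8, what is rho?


rho = lambda/mu
= 2/8
= 0.2500

0.2500


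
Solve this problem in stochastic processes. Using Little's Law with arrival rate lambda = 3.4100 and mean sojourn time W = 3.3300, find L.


Little's Law: L = lambda * W
= 3.4100 * 3.3300
= 11.3553

11.3553


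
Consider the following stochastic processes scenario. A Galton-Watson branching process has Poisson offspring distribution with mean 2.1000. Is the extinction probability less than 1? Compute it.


Since mu = 2.1000 > 1, extinction prob q < 1.
Solve s = exp(mu*(s-1)) iteratively.
q = 0.1779

0.1779


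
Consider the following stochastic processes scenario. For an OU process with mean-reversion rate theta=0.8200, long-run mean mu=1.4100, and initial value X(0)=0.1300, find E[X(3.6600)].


E[X(t)] = mu + (X(0) - mu)*exp(-theta*t)
= 1.4100 + (0.1300 - 1.4100)*exp(-0.8200*3.6600)
= 1.4100 + -1.2800 * 0.0497
= 1.3463

1.3463


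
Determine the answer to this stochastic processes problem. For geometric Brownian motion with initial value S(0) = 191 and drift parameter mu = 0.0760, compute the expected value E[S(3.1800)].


E[S(t)] = S(0) * exp(mu * t)
= 191 * exp(0.0760 * 3.1800)
= 191 * 1.2734
= 243.2168

243.2168


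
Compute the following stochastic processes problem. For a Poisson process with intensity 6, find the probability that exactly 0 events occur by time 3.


P(N(t)=k) = (lambda*t)^k * exp(-lambda*t) / k!
lambda*t = 18
= 18^0 * exp(-18) / 0!
= 1 * 1.5230e-08 / 1
= 1.5230e-08

1.5230e-08


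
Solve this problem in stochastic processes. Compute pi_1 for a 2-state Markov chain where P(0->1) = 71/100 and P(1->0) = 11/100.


Stationary distribution: pi_0 = p10/(p01+p10), pi_1 = p01/(p01+p10)
p01 = 0.7100, p10 = 0.1100
pi_1 = 0.8659

0.8659


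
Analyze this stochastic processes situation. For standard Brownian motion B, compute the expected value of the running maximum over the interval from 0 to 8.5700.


E(max B(s)) = sqrt(2t/pi)
= sqrt(2*8.5700/pi)
= sqrt(5.4558)
= 2.3358

2.3358


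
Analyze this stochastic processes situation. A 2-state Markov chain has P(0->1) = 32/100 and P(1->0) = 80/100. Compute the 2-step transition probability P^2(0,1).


Computing P^2 by matrix multiplication.
P = [[0.6800, 0.3200], [0.8000, 0.2000]]
After raising P to the power 2:
P^2(0,1) = 0.2816

0.2816


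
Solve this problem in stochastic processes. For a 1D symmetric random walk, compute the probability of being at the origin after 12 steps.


P(S(12) = 0) = C(12,6) / 4^6
= 924 / 4096
= 0.2256

0.2256


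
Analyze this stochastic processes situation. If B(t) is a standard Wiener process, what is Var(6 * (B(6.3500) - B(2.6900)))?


Var(alpha*(B(t)-B(s))) = alpha^2 * (t-s)
= 6^2 * (6.3500 - 2.6900)
= 36 * 3.6600
= 131.7600

131.7600


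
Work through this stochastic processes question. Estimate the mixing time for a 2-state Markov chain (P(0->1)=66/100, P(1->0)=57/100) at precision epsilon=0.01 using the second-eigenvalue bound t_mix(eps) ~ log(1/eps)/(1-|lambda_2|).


lambda_2 = |1 - p01 - p10| = |1 - 0.6600 - 0.5700| = 0.2300
t_mix ~ log(1/eps)/(1 - |lambda_2|)
= log(100)/(1 - 0.2300) = 4.6052/0.7700
= 5.9807

5.9807


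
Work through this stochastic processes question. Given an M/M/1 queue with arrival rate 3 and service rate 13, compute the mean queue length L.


rho = 3/13 = 0.2308
L = rho/(1-rho)
= 0.2308/0.7692
= 0.3000

0.3000


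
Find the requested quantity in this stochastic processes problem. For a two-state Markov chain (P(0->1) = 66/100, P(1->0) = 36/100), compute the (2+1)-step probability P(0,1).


P^3 = P^2 * P^1
Computing via matrix multiplication of the transition matrix.
Entry (0,1) of P^3 = 0.6471

0.6471


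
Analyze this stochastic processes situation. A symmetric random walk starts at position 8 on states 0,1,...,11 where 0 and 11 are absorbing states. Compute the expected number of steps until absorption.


For symmetric RW on 0,...,N with absorbing barriers, E(i) = i*(N-i)
E(8) = 8 * 3 = 24

24


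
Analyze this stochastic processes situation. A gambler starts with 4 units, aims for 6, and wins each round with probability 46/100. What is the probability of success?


Gambler's ruin formula:
r = q/p = 0.5400/0.4600 = 1.1739
P(win) = (1 - r^i)/(1 - r^N)
= (1 - 1.1739^4)/(1 - 1.1739^6)
= 0.5560

0.5560


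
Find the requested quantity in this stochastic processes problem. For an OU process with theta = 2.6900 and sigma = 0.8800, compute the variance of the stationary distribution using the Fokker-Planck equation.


Stationary variance = sigma^2 / (2*theta)
= 0.8800^2 / (2*2.6900)
= 0.7744 / 5.3800
= 0.1439

0.1439


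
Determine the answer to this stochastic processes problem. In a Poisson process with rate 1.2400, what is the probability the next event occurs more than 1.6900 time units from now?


P(X > t) = exp(-lambda * t)
= exp(-1.2400 * 1.6900)
= exp(-2.0956) = 0.1230

0.1230


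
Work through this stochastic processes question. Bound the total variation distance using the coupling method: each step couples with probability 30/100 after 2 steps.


TV distance bound <= (1-delta)^n
= (1 - 0.3000)^2
= 0.7000^2
= 0.4900

0.4900


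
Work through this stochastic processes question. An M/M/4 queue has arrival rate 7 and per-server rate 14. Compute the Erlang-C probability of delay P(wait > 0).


a = lambda/mu = 0.5000
rho = a/c = 0.1250
Erlang-C formula applied:
C(c,a) = 0.0018

0.0018


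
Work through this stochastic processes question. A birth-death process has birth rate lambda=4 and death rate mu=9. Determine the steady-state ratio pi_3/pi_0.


For birth-death process, pi_n/pi_0 = (lambda/mu)^n
= (4/9)^3
= 0.0878

0.0878


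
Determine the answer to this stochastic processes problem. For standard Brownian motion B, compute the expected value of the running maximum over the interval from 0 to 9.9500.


E(max B(s)) = sqrt(2t/pi)
= sqrt(2*9.9500/pi)
= sqrt(6.3344)
= 2.5168

2.5168


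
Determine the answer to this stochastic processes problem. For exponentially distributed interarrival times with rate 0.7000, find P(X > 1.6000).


P(X > t) = exp(-lambda * t)
= exp(-0.7000 * 1.6000)
= exp(-1.1200) = 0.3263

0.3263


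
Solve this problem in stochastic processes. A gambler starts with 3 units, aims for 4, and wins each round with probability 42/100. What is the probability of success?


Gambler's ruin formula:
r = q/p = 0.5800/0.4200 = 1.3810
P(win) = (1 - r^i)/(1 - r^N)
= (1 - 1.3810^3)/(1 - 1.3810^4)
= 0.6195

0.6195


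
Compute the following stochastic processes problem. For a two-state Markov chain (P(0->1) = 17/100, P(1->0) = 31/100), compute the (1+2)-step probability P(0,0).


P^3 = P^1 * P^2
Computing via matrix multiplication of the transition matrix.
Entry (0,0) of P^3 = 0.6956

0.6956


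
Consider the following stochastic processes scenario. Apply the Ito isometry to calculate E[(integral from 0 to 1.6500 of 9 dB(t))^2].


By Ito isometry: E[(int f dB)^2] = int f^2 dt
= 9^2 * 1.6500
= 81 * 1.6500 = 133.6500

133.6500


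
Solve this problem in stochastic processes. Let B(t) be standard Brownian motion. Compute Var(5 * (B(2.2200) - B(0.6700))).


Var(alpha*(B(t)-B(s))) = alpha^2 * (t-s)
= 5^2 * (2.2200 - 0.6700)
= 25 * 1.5500
= 38.7500

38.7500


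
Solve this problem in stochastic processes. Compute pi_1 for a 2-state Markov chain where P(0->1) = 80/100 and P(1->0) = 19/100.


Stationary distribution: pi_0 = p10/(p01+p10), pi_1 = p01/(p01+p10)
p01 = 0.8000, p10 = 0.1900
pi_1 = 0.8081

0.8081


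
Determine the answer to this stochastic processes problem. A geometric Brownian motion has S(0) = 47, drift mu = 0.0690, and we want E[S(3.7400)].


E[S(t)] = S(0) * exp(mu * t)
= 47 * exp(0.0690 * 3.7400)
= 47 * 1.2944
= 60.8376

60.8376


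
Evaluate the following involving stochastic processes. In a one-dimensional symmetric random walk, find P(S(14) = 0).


P(S(14) = 0) = C(14,7) / 4^7
= 3432 / 16384
= 0.2095

0.2095


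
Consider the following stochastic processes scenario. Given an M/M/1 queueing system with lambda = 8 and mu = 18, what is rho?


rho = lambda/mu
= 8/18
= 0.4444

0.4444


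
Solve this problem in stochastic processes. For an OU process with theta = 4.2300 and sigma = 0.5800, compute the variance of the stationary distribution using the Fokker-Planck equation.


Stationary variance = sigma^2 / (2*theta)
= 0.5800^2 / (2*4.2300)
= 0.3364 / 8.4600
= 0.0398

0.0398


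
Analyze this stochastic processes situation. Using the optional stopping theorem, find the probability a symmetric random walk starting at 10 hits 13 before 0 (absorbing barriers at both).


By optional stopping theorem: E(M at tau) = M(0) = 10
P(hit 13)*13 + P(hit 0)*0 = 10
P(hit 13) = (10 - 0)/(13 - 0) = 10/13 = 0.7692

0.7692


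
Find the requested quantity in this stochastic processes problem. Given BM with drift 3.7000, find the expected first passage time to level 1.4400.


Expected first passage time = a/mu
= 1.4400/3.7000
= 0.3892

0.3892


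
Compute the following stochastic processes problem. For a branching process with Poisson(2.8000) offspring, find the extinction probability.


Since mu = 2.8000 > 1, extinction prob q < 1.
Solve s = exp(mu*(s-1)) iteratively.
q = 0.0750

0.0750


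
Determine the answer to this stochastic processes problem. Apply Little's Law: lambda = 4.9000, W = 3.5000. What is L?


Little's Law: L = lambda * W
= 4.9000 * 3.5000
= 17.1500

17.1500


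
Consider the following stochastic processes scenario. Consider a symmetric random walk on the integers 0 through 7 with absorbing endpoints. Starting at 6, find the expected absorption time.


For symmetric RW on 0,...,N with absorbing barriers, E(i) = i*(N-i)
E(6) = 6 * 1 = 6

6


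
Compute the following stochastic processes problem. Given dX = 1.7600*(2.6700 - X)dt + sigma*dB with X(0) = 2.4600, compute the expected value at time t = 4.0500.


E[X(t)] = mu + (X(0) - mu)*exp(-theta*t)
= 2.6700 + (2.4600 - 2.6700)*exp(-1.7600*4.0500)
= 2.6700 + -0.2100 * 8.0232e-04
= 2.6698

2.6698


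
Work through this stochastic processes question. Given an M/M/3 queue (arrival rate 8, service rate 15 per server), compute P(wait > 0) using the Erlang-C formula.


a = lambda/mu = 0.5333
rho = a/c = 0.1778
Erlang-C formula applied:
C(c,a) = 0.0180

0.0180


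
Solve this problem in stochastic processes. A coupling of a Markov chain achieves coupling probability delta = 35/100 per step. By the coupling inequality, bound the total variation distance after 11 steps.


TV distance bound <= (1-delta)^n
= (1 - 0.3500)^11
= 0.6500^11
= 0.0088

0.0088


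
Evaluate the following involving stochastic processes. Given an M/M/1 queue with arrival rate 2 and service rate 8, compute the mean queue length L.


rho = 2/8 = 0.2500
L = rho/(1-rho)
= 0.2500/0.7500
= 0.3333

0.3333


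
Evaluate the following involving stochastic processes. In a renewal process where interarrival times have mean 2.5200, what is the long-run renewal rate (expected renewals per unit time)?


Long-run renewal rate = 1/E(X)
= 1/2.5200
= 0.3968

0.3968


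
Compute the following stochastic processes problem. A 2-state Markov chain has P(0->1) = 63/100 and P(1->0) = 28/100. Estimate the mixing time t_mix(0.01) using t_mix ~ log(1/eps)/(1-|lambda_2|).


lambda_2 = |1 - p01 - p10| = |1 - 0.6300 - 0.2800| = 0.0900
t_mix ~ log(1/eps)/(1 - |lambda_2|)
= log(100)/(1 - 0.0900) = 4.6052/0.9100
= 5.0606

5.0606


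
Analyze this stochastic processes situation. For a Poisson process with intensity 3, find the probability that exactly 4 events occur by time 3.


P(N(t)=k) = (lambda*t)^k * exp(-lambda*t) / k!
lambda*t = 9
= 9^4 * exp(-9) / 4!
= 6561 * 1.2341e-04 / 24
= 0.0337

0.0337


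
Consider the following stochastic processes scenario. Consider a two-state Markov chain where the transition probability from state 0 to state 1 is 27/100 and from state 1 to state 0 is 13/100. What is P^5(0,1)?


Computing P^5 by matrix multiplication.
P = [[0.7300, 0.2700], [0.1300, 0.8700]]
After raising P to the power 5:
P^5(0,1) = 0.6225

0.6225


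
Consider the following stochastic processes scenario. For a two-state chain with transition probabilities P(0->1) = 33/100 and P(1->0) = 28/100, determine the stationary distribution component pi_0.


Stationary distribution: pi_0 = p10/(p01+p10), pi_1 = p01/(p01+p10)
p01 = 0.3300, p10 = 0.2800
pi_0 = 0.4590

0.4590


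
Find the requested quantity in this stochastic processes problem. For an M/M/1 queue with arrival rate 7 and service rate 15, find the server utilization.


rho = lambda/mu
= 7/15
= 0.4667

0.4667


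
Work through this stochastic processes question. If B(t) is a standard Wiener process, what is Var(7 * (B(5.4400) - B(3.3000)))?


Var(alpha*(B(t)-B(s))) = alpha^2 * (t-s)
= 7^2 * (5.4400 - 3.3000)
= 49 * 2.1400
= 104.8600

104.8600


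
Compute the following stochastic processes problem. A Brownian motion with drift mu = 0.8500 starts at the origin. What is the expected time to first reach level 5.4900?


Expected first passage time = a/mu
= 5.4900/0.8500
= 6.4588

6.4588


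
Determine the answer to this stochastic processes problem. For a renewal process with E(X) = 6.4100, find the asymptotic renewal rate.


Long-run renewal rate = 1/E(X)
= 1/6.4100
= 0.1560

0.1560


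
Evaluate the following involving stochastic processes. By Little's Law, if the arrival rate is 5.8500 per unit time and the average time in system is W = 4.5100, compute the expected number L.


Little's Law: L = lambda * W
= 5.8500 * 4.5100
= 26.3835

26.3835


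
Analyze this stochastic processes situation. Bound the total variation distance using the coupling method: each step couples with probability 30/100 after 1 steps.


TV distance bound <= (1-delta)^n
= (1 - 0.3000)^1
= 0.7000^1
= 0.7000

0.7000


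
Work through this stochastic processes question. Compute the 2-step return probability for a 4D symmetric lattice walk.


P(return in 2 steps) = P(reverse first step) = 1/(2d)
= 1/8
= 0.1250

0.1250


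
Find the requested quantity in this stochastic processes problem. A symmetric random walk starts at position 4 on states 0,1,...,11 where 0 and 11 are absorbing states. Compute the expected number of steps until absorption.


For symmetric RW on 0,...,N with absorbing barriers, E(i) = i*(N-i)
E(4) = 4 * 7 = 28

28


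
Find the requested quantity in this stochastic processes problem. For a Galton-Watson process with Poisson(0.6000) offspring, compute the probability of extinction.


Since mu = 0.6000 <= 1, extinction probability = 1.

1.0000


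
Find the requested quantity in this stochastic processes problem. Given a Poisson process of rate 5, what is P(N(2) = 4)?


P(N(t)=k) = (lambda*t)^k * exp(-lambda*t) / k!
lambda*t = 10
= 10^4 * exp(-10) / 4!
= 10000 * 4.5400e-05 / 24
= 0.0189

0.0189


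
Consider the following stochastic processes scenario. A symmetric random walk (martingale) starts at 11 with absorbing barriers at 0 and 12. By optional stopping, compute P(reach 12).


By optional stopping theorem: E(M at tau) = M(0) = 11
P(hit 12)*12 + P(hit 0)*0 = 11
P(hit 12) = (11 - 0)/(12 - 0) = 11/12 = 0.9167

0.9167


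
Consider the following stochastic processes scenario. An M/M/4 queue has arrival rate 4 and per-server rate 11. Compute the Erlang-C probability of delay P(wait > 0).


a = lambda/mu = 0.3636
rho = a/c = 0.0909
Erlang-C formula applied:
C(c,a) = 5.5708e-04

5.5708e-04


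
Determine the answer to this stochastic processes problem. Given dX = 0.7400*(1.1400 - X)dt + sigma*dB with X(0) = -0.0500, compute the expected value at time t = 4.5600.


E[X(t)] = mu + (X(0) - mu)*exp(-theta*t)
= 1.1400 + (-0.0500 - 1.1400)*exp(-0.7400*4.5600)
= 1.1400 + -1.1900 * 0.0342
= 1.0993

1.0993


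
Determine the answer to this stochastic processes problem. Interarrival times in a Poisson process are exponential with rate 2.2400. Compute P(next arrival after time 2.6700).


P(X > t) = exp(-lambda * t)
= exp(-2.2400 * 2.6700)
= exp(-5.9808) = 0.0025

0.0025


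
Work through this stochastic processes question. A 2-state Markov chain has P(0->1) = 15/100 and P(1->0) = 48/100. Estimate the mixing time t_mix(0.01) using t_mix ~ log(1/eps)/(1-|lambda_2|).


lambda_2 = |1 - p01 - p10| = |1 - 0.1500 - 0.4800| = 0.3700
t_mix ~ log(1/eps)/(1 - |lambda_2|)
= log(100)/(1 - 0.3700) = 4.6052/0.6300
= 7.3098

7.3098


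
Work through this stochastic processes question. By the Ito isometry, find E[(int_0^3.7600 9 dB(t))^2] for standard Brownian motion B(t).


By Ito isometry: E[(int f dB)^2] = int f^2 dt
= 9^2 * 3.7600
= 81 * 3.7600 = 304.5600

304.5600


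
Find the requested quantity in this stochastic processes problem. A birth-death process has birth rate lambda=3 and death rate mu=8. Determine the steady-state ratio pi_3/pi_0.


For birth-death process, pi_n/pi_0 = (lambda/mu)^n
= (3/8)^3
= 0.0527

0.0527


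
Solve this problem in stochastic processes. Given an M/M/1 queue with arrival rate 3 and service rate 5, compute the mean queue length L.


rho = 3/5 = 0.6000
L = rho/(1-rho)
= 0.6000/0.4000
= 1.5000

1.5000


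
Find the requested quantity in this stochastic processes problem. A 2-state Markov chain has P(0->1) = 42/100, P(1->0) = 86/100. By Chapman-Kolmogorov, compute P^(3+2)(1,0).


P^5 = P^3 * P^2
Computing via matrix multiplication of the transition matrix.
Entry (1,0) of P^5 = 0.6730

0.6730


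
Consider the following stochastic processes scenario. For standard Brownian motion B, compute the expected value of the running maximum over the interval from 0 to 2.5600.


E(max B(s)) = sqrt(2t/pi)
= sqrt(2*2.5600/pi)
= sqrt(1.6297)
= 1.2766

1.2766


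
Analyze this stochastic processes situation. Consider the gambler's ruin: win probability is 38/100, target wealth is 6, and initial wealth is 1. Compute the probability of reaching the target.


Gambler's ruin formula:
r = q/p = 0.6200/0.3800 = 1.6316
P(win) = (1 - r^i)/(1 - r^N)
= (1 - 1.6316^1)/(1 - 1.6316^6)
= 0.0354

0.0354


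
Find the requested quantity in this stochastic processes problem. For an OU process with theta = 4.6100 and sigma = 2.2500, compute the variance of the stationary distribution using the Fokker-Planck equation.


Stationary variance = sigma^2 / (2*theta)
= 2.2500^2 / (2*4.6100)
= 5.0625 / 9.2200
= 0.5491

0.5491


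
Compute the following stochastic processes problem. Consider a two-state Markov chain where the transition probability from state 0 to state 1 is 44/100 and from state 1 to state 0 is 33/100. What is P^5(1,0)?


Computing P^5 by matrix multiplication.
P = [[0.5600, 0.4400], [0.3300, 0.6700]]
After raising P to the power 5:
P^5(1,0) = 0.4283

0.4283


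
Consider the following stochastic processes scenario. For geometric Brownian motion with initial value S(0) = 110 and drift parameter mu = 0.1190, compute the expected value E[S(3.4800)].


E[S(t)] = S(0) * exp(mu * t)
= 110 * exp(0.1190 * 3.4800)
= 110 * 1.5130
= 166.4343

166.4343


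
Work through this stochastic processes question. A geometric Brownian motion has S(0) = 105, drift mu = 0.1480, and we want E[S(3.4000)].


E[S(t)] = S(0) * exp(mu * t)
= 105 * exp(0.1480 * 3.4000)
= 105 * 1.6540
= 173.6706

173.6706


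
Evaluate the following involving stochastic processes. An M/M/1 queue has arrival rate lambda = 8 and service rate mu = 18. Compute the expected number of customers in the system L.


rho = 8/18 = 0.4444
L = rho/(1-rho)
= 0.4444/0.5556
= 0.8000

0.8000


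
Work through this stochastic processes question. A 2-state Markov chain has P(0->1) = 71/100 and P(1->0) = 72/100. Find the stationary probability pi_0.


Stationary distribution: pi_0 = p10/(p01+p10), pi_1 = p01/(p01+p10)
p01 = 0.7100, p10 = 0.7200
pi_0 = 0.5035

0.5035


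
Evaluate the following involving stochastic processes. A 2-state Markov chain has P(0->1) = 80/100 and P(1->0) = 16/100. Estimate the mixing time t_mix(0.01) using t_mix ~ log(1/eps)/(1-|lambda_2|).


lambda_2 = |1 - p01 - p10| = |1 - 0.8000 - 0.1600| = 0.0400
t_mix ~ log(1/eps)/(1 - |lambda_2|)
= log(100)/(1 - 0.0400) = 4.6052/0.9600
= 4.7971

4.7971


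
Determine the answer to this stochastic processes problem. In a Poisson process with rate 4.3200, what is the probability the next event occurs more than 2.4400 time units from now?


P(X > t) = exp(-lambda * t)
= exp(-4.3200 * 2.4400)
= exp(-10.5408) = 2.6436e-05

2.6436e-05


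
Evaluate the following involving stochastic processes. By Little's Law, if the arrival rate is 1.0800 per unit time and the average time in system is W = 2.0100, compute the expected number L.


Little's Law: L = lambda * W
= 1.0800 * 2.0100
= 2.1708

2.1708


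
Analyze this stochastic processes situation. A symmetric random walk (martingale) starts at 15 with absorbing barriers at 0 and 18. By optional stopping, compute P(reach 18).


By optional stopping theorem: E(M at tau) = M(0) = 15
P(hit 18)*18 + P(hit 0)*0 = 15
P(hit 18) = (15 - 0)/(18 - 0) = 5/6 = 0.8333

0.8333


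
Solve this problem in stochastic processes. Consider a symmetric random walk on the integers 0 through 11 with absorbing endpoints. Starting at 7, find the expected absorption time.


For symmetric RW on 0,...,N with absorbing barriers, E(i) = i*(N-i)
E(7) = 7 * 4 = 28

28


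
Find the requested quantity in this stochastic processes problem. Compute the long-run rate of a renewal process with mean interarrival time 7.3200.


Long-run renewal rate = 1/E(X)
= 1/7.3200
= 0.1366

0.1366


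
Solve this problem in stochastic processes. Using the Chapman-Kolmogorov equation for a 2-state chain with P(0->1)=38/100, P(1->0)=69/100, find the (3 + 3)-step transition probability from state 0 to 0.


P^6 = P^3 * P^3
Computing via matrix multiplication of the transition matrix.
Entry (0,0) of P^6 = 0.6449

0.6449


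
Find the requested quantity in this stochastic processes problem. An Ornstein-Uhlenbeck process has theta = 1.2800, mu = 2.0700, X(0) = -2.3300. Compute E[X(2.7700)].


E[X(t)] = mu + (X(0) - mu)*exp(-theta*t)
= 2.0700 + (-2.3300 - 2.0700)*exp(-1.2800*2.7700)
= 2.0700 + -4.4000 * 0.0289
= 1.9431

1.9431
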